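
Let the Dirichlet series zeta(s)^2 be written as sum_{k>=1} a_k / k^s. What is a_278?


The Dirichlet convolution of the constant function 1 with itself gives (1 * 1)(k) = sum_{d | k} 1 = d(k), the number of positive divisors of k.
Since zeta(s) = sum_{k>=1} 1/k^s, we have zeta(s)^2 = sum_{k>=1} d(k)/k^s, so a_k = d(k).
For k = 278: the divisors are 1, 2, 139, 278.
Count = 4.

4


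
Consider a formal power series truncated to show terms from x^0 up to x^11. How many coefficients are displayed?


From x^0 to x^11 inclusive, the count is 11 - 0 + 1 = 12.

12


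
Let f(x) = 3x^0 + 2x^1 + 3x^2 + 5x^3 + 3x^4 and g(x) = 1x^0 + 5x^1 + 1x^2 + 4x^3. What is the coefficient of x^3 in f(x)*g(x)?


Cauchy product at x^3:
3*4 + 2*1 + 3*5 + 5*1
= 34

34


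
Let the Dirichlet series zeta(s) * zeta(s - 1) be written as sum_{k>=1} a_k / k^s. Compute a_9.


Convolution gives a_k = sum_{d | k} d * 1 = sum_{d | k} d = sigma(k), the sum of positive divisors of k.
For k = 9, the divisors are 1, 3, 9, so
sigma(9) = 1 + 3 + 9 = 13.

13


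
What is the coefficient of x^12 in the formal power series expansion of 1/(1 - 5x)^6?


The general identity 1/(1 - c x)^r = sum_{k>=0} c^k C(k + r - 1, r - 1) x^k follows by substituting y = c x into 1/(1 - y)^r = sum_{k>=0} C(k + r - 1, r - 1) y^k.
For c = 5, r = 6, k = 12:
5^12 * C(17, 5) = 244140625 * 6188 = 1510742187500.

1510742187500


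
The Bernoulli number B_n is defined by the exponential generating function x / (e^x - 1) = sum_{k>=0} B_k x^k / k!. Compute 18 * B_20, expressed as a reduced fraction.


Bernoulli numbers can also be computed recursively via B_0 = 1 and sum_{j=0}^{m} C(m+1, j) B_j = 0 for m >= 1. Odd-index Bernoulli numbers vanish for k >= 3.
Computing B_20 = -174611/330, so 18 * B_20 = 18 * -174611/330 = -523833/55.

-523833/55


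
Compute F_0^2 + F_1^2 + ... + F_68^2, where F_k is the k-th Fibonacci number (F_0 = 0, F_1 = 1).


There is a standard identity sum_{k=0}^{N} F_k^2 = F_N * F_{N+1} (proved inductively from the telescoping relation F_k^2 = F_k F_{k+1} - F_{k-1} F_k). Then
sum_{k=0}^{68} F_k^2 = F_68 F_69 - F_0 F_0.
Computing: F_68 = 72723460248141, F_69 = 117669030460994.
Sum = 72723460248141 * 117669030460994 = 8557299059167389606861512154.

8557299059167389606861512154


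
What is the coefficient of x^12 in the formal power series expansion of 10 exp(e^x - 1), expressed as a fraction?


exp(e^x - 1) is the exponential generating function for the Bell numbers Bell_k: exp(e^x - 1) = sum_{k>=0} Bell_k x^k / k!.
So the coefficient of x^12 in 10 exp(e^x - 1) is 10 Bell_12 / 12!.
Computing: Bell_12 = 4213597 and 12! = 479001600, giving
10 * 4213597/479001600 = 4213597/47900160.

4213597/47900160


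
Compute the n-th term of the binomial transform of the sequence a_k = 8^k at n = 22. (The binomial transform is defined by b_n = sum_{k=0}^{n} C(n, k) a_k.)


With a_k = 8^k, b_n = sum_{k=0}^{n} C(n, k) 8^k = (1 + 8)^n by the binomial theorem.
For n = 22: (1 + 8)^22 = 9^22 = 984770902183611232881.

984770902183611232881


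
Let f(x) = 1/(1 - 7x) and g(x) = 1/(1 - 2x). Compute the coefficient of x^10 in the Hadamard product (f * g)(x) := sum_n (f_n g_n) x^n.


f has coefficients f_k = 7^k and g has coefficients g_k = 2^k, so the Hadamard product has coefficient (f*g)_k = 7^k * 2^k = 14^k.
For k = 10: 14^10 = 289254654976.

289254654976


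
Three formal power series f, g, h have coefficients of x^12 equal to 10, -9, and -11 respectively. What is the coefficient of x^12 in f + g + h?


Series addition is componentwise:
10 + -9 + -11
= -10

-10


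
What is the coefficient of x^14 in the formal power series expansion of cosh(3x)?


The Maclaurin series is cosh(t) = sum_{m>=0} t^(2m) / (2m)!, so substituting t = 3x, only even powers of x are nonzero, with coefficient of x^(2m) equal to 3^(2m) / (2m)!.
For x^14 the coefficient is 3^14/14! = 4782969/87178291200 = 19683/358758400.

19683/358758400


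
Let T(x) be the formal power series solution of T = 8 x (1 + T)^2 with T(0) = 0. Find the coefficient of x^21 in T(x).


Apply the Lagrange inversion formula: if T = 8 x * phi(T) with phi(t) = (1 + t)^2, then [x^n] T = 8^n * (1/n) [t^(n-1)] phi(t)^n = 8^n * (1/n) [t^(n-1)] (1 + t)^(2n) = 8^n * (1/n) C(2n, n-1).
Using the identity C(2n, n-1) = C(2n, n) * n / (n+1), the unscaled factor equals C(2n, n) / (n+1) = C_n, the n-th Catalan number.
For n = 21: C_21 = C(42, 21) / 22 = 538257874440/22 = 24466267020.
With the 8^21 = 9223372036854775808 factor, the coefficient is 9223372036854775808 * 24466267020 = 225661483078490225880764252160.

225661483078490225880764252160


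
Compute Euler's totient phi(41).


phi(n) counts integers in [1, n] coprime to n. Using the multiplicative formula phi(n) = n * prod_{p | n} (1 - 1/p):
41 = 41, so
phi(41) = 41 * (1 - 1/41) = 40.

40


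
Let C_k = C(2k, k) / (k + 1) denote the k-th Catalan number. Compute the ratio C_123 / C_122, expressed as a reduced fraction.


Using C_k = (2k)! / (k! (k+1)!), the ratio C_{k+1}/C_k simplifies to
C_{k+1}/C_k = [(2k+2)! / ((k+1)! (k+2)!)] * [k! (k+1)! / (2k)!]
 = (2k+2)(2k+1) / ((k+1)(k+2)) = 2(2k+1) / (k+2).
For k = 122: 2(2*122 + 1) / (122 + 2) = 490/124 = 245/62.

245/62


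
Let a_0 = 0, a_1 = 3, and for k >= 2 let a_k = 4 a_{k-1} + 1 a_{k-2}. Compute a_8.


Iterating the recurrence forward:
a_0 = 0
a_1 = 3
a_2 = 4*3 + 1*0 = 12
a_3 = 4*12 + 1*3 = 51
a_4 = 4*51 + 1*12 = 216
a_5 = 4*216 + 1*51 = 915
a_6 = 4*915 + 1*216 = 3876
a_7 = 4*3876 + 1*915 = 16419
a_8 = 4*16419 + 1*3876 = 69552
So a_8 = 69552.

69552


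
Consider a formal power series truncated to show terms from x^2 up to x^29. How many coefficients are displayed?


From x^2 to x^29 inclusive, the count is 29 - 2 + 1 = 28.

28


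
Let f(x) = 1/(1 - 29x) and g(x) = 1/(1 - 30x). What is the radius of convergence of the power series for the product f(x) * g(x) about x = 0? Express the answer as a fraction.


The radius of 1/(1 - 29x) is 1/29 (nearest singularity at x = 1/29), and the radius of 1/(1 - 30x) is 1/30.
The product f(x)*g(x) = 1/((1 - 29x)(1 - 30x)) has singularities at both 1/29 and 1/30, so its radius of convergence is the distance to the nearest one:
min(1/29, 1/30) = 1/30.

1/30


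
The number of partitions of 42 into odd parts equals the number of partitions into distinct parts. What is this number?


Computing partitions of 42 into odd parts (1, 3, 5, ...):
Using the generating function prod_{k>=0} 1/(1-x^(2k+1)),
the count is 1426

1426


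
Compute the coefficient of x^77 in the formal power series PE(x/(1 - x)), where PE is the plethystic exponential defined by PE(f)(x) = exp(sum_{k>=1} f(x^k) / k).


For f(x) = x/(1 - x) we have
sum_{k>=1} f(x^k) / k = sum_{k>=1} (1/k) * x^k / (1 - x^k) = sum_{k, m >= 1} x^(k m) / k,
which after exponentiating simplifies to
PE(x/(1 - x)) = prod_{k>=1} 1 / (1 - x^k).
This is the generating function for the partition function p(n), so the coefficient of x^77 is p(77).
Computing p(77) by dynamic programming over parts 1, 2, ..., 77: p(77) = 10619863.

10619863


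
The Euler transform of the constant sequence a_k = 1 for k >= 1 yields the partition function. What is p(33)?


The Euler transform converts the sequence a_k = 1 into the number of integer partitions.
Using the recurrence or dynamic programming:
p(33) = 10143

10143


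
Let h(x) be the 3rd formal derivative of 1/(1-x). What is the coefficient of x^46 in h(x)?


Differentiating 3 times: d^3/dx^3 [1/(1-x)] = 3!/(1-x)^4.
The expansion 1/(1-x)^4 = sum_{k>=0} C(k+3, 3) x^k, so the coefficient of x^n in 3!/(1-x)^4 is 3! * C(n+3, 3).
For n = 46: 6 * C(49, 3) = 6 * 18424 = 110544

110544


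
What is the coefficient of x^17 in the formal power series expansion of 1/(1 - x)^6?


The negative binomial / multiset identity is
1/(1 - x)^r = sum_{k>=0} C(k + r - 1, r - 1) x^k.
Here r = 6 and k = 17, so the coefficient is
C(17 + 5, 5) = C(22, 5)
= 26334

26334


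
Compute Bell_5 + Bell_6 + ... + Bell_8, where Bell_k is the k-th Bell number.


Recall Bell_k counts set partitions of a k-set (with Bell_0 = 1 by convention).
Bell_5 through Bell_8: 52, 203, 877, 4140
Sum = 52 + 203 + 877 + 4140 = 5272.

5272


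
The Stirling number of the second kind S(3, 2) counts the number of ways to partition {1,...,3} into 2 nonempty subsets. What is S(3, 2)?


Using the explicit formula S(n,k) = (1/k!) sum_{j=0}^{k} (-1)^(k-j) C(k,j) j^n:
S(3, 2) = 3
Equivalently, S(n,k) is n! times the coefficient of x^n in the EGF (e^x - 1)^k / k!.

3


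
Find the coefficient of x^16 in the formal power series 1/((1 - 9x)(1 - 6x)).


By partial fractions or Cauchy convolution:
The coefficient equals sum_{k=0}^{16} 9^k * 6^(16-k).
= 5553418346740611

5553418346740611


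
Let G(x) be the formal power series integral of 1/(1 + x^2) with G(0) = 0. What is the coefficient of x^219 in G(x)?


1/(1 + x^2) = sum_{j>=0} (-1)^j x^(2j). Integrating termwise with G(0) = 0:
G(x) = sum_{j>=0} (-1)^j x^(2j+1) / (2j+1) = arctan(x).
Only odd powers are nonzero. For x^219 write 219 = 2*109 + 1, giving
(-1)^109 / 219 = -1/219 = -1/219.

-1/219


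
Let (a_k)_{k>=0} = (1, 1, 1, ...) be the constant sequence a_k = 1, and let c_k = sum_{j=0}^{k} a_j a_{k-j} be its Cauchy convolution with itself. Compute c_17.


Since a_j = 1 for all j >= 0, the convolution sum becomes
c_k = sum_{j=0}^{k} 1 * 1 = 1 * (k + 1).
Equivalently, the generating function of (a_k) is 1/(1 - x) and its square is 1/(1 - x)^2 = sum_{k>=0} 1(k + 1) x^k.
For k = 17: 1 * 18 = 18.

18


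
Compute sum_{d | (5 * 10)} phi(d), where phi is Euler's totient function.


First, 5 * 10 = 50. One classical identity is sum_{d | n} phi(d) = n (each k in [1, n] has a unique gcd with n, and among the k's with gcd(k, n) = n/d there are phi(d) of them). So the sum equals 50. We also verify directly:
Divisors of 50: 1, 2, 5, 10, 25, 50.
phi values: 1, 1, 4, 4, 20, 20.
Sum = 50.

50


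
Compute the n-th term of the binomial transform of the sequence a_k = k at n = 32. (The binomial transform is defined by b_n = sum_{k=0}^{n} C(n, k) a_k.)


With a_k = k, b_n = sum_{k=0}^{n} C(n, k) k. Using k * C(n, k) = n * C(n-1, k-1) gives b_n = n * sum_{k>=1} C(n-1, k-1) = n * 2^(n-1).
For n = 32: 32 * 2^31 = 32 * 2147483648 = 68719476736.

68719476736


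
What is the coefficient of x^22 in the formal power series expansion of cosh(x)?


The Maclaurin series is cosh(t) = sum_{m>=0} t^(2m) / (2m)!, so substituting t = x, only even powers of x are nonzero, with coefficient of x^(2m) equal to 1 / (2m)!.
For x^22 the coefficient is 1/22! = 1/1124000727777607680000 = 1/1124000727777607680000.

1/1124000727777607680000


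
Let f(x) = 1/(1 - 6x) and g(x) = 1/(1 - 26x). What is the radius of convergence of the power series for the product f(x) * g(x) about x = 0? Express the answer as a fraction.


The radius of 1/(1 - 6x) is 1/6 (nearest singularity at x = 1/6), and the radius of 1/(1 - 26x) is 1/26.
The product f(x)*g(x) = 1/((1 - 6x)(1 - 26x)) has singularities at both 1/6 and 1/26, so its radius of convergence is the distance to the nearest one:
min(1/6, 1/26) = 1/26.

1/26


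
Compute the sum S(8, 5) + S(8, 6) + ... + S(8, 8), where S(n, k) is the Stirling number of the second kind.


By definition, S(n, k) counts partitions of an n-set into exactly k nonempty blocks.
Computing row n = 8 for k = 5..8:
S(8, k): 1050, 266, 28, 1
Sum = 1345.

1345


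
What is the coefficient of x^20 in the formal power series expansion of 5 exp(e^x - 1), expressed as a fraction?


exp(e^x - 1) is the exponential generating function for the Bell numbers Bell_k: exp(e^x - 1) = sum_{k>=0} Bell_k x^k / k!.
So the coefficient of x^20 in 5 exp(e^x - 1) is 5 Bell_20 / 20!.
Computing: Bell_20 = 51724158235372 and 20! = 2432902008176640000, giving
5 * 51724158235372/2432902008176640000 = 263898766507/2482553069568000.

263898766507/2482553069568000


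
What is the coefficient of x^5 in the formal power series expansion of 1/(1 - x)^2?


The expansion 1/(1 - x)^r = sum_{k>=0} C(k + r - 1, r - 1) x^k follows from the multiset / negative-binomial theorem (or from repeated differentiation of the geometric series).
For r = 2 and k = 5:
C(6, 1) = 720 / (1 * 120) = 6.

6


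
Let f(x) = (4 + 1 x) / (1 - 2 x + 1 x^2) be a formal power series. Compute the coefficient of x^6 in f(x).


Write f(x) = sum_{k>=0} a_k x^k. Multiplying both sides by 1 - 2 x + 1 x^2 gives
(1 - 2 x + 1 x^2) sum_{k>=0} a_k x^k = 4 + 1 x.
Matching coefficients:
 x^0: a_0 = 4
 x^1: a_1 - 2 a_0 = 1  =>  a_1 = 2*4 + 1 = 9
 x^k (k >= 2): a_k = 2 a_{k-1} - 1 a_{k-2}.
Iterating: a_2 = 14, a_3 = 19, a_4 = 24, a_5 = 29, a_6 = 34.
So the coefficient of x^6 is 34.

34


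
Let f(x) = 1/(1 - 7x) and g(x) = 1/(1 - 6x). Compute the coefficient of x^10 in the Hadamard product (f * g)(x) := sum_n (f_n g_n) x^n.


f has coefficients f_k = 7^k and g has coefficients g_k = 6^k, so the Hadamard product has coefficient (f*g)_k = 7^k * 6^k = 42^k.
For k = 10: 42^10 = 17080198121677824.

17080198121677824


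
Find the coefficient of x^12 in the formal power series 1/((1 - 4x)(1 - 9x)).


By partial fractions or Cauchy convolution:
The coefficient equals sum_{k=0}^{12} 4^k * 9^(12-k).
= 508359743893

508359743893


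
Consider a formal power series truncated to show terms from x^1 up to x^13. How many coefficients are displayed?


From x^1 to x^13 inclusive, the count is 13 - 1 + 1 = 13.

13


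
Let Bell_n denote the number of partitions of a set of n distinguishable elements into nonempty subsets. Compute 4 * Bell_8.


Bell_8 can be computed from the Bell triangle or from Dobinski's identity Bell_n = (1/e) * sum_{k>=0} k^n / k!.
Computing Bell_8 = 4140.
Then 4 * 4140 = 16560.

16560


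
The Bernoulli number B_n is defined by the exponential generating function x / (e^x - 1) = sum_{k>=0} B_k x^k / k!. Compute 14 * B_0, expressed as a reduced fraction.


Bernoulli numbers can also be computed recursively via B_0 = 1 and sum_{j=0}^{m} C(m+1, j) B_j = 0 for m >= 1. Odd-index Bernoulli numbers vanish for k >= 3.
Computing B_0 = 1, so 14 * B_0 = 14 * 1 = 14.

14


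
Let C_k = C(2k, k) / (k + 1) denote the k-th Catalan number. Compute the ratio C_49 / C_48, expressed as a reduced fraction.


Using C_k = (2k)! / (k! (k+1)!), the ratio C_{k+1}/C_k simplifies to
C_{k+1}/C_k = [(2k+2)! / ((k+1)! (k+2)!)] * [k! (k+1)! / (2k)!]
 = (2k+2)(2k+1) / ((k+1)(k+2)) = 2(2k+1) / (k+2).
For k = 48: 2(2*48 + 1) / (48 + 2) = 194/50 = 97/25.

97/25


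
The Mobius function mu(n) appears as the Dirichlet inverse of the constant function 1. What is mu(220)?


220 has a squared prime factor, so mu(220) = 0.
Factorization reveals a repeated prime.

0


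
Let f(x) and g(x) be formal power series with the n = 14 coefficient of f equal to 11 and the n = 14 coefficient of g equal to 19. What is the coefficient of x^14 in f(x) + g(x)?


Addition of formal power series is termwise.
The coefficient of x^14 in f + g = 11 + 19
= 30

30


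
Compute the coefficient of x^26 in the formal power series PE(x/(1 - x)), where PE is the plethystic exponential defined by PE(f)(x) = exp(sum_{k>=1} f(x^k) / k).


For f(x) = x/(1 - x) we have
sum_{k>=1} f(x^k) / k = sum_{k>=1} (1/k) * x^k / (1 - x^k) = sum_{k, m >= 1} x^(k m) / k,
which after exponentiating simplifies to
PE(x/(1 - x)) = prod_{k>=1} 1 / (1 - x^k).
This is the generating function for the partition function p(n), so the coefficient of x^26 is p(26).
Computing p(26) by dynamic programming over parts 1, 2, ..., 26: p(26) = 2436.

2436


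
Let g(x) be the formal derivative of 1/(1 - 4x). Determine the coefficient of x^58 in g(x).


Differentiate termwise: d/dx sum_{k>=0} 4^k x^k = sum_{k>=1} k 4^k x^(k-1) = sum_{j>=0} (j+1) 4^(j+1) x^j.
Equivalently, d/dx [1/(1 - 4x)] = 4/(1 - 4x)^2.
For j = 58: 59 * 4^59 = 59 * 332306998946228968225951765070086144 = 19606112937827509125331154139135082496.

19606112937827509125331154139135082496


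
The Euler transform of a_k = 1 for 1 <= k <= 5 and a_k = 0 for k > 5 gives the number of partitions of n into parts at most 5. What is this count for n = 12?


Partitions of 12 into parts at most 5:
Using generating function (1-x)^(-1)(1-x^2)^(-1)...(1-x^5)^(-1),
the coefficient of x^12 = 47

47


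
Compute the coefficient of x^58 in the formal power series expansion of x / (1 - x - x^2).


Let f(x) = sum_{k>=0} a_k x^k. Multiplying f(x) * (1 - x - x^2) = x and matching coefficients gives a_0 = 0, a_1 = 1, and a_k = a_{k-1} + a_{k-2} for k >= 2. These are the Fibonacci numbers F_k.
Iterating from F_0 = 0, F_1 = 1:
F_0=0, F_1=1, F_2=1, F_3=2, F_4=3, F_5=5, F_6=8, F_7=13, F_8=21, F_9=34, ...
F_58 = 591286729879.

591286729879


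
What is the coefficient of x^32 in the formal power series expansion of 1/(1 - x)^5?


The negative binomial / multiset identity is
1/(1 - x)^r = sum_{k>=0} C(k + r - 1, r - 1) x^k.
Here r = 5 and k = 32, so the coefficient is
C(32 + 4, 4) = C(36, 4)
= 58905

58905


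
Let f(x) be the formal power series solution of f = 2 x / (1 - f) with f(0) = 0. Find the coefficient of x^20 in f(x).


Apply Lagrange inversion: f = 2 x * phi(f) with phi(t) = 1/(1 - t), so
[x^n] f = 2^n * (1/n) [t^(n-1)] phi(t)^n = 2^n * (1/n) [t^(n-1)] (1 - t)^(-n) = 2^n * (1/n) C(2n - 2, n - 1) = 2^n * C_{n-1}.
For n = 20: C_19 = C(38, 19) / 20 = 35345263800/20 = 1767263190.
With the 2^20 = 1048576 factor, the coefficient is 1048576 * 1767263190 = 1853109766717440.

1853109766717440


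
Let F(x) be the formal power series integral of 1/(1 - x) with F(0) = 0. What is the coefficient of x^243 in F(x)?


1/(1 - x) = sum_{k>=0} x^k. Integrating termwise and using F(0) = 0 gives
F(x) = sum_{k>=0} x^(k+1) / (k+1) = sum_{m>=1} x^m / m = -ln(1 - x).
So the coefficient of x^243 is 1/243 = 1/243.

1/243


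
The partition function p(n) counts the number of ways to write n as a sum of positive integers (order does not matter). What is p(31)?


Using the generating function prod_{k>=1} 1/(1-x^k), we compute p(31).
By dynamic programming over parts 1 through 31:
p(31) = 6842

6842


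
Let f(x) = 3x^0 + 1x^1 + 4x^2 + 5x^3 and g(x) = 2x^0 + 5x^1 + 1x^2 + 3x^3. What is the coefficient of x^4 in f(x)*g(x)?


Cauchy product at x^4:
1*3 + 4*1 + 5*5
= 32

32


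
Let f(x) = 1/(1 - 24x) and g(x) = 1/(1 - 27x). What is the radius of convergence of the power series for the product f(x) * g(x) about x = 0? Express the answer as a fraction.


The radius of 1/(1 - 24x) is 1/24 (nearest singularity at x = 1/24), and the radius of 1/(1 - 27x) is 1/27.
The product f(x)*g(x) = 1/((1 - 24x)(1 - 27x)) has singularities at both 1/24 and 1/27, so its radius of convergence is the distance to the nearest one:
min(1/24, 1/27) = 1/27.

1/27


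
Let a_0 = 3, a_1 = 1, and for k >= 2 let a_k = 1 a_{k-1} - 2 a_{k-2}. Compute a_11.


Iterating the recurrence forward:
a_0 = 3
a_1 = 1
a_2 = 1*1 - 2*3 = -5
a_3 = 1*-5 - 2*1 = -7
a_4 = 1*-7 - 2*-5 = 3
a_5 = 1*3 - 2*-7 = 17
a_6 = 1*17 - 2*3 = 11
a_7 = 1*11 - 2*17 = -23
a_8 = 1*-23 - 2*11 = -45
a_9 = 1*-45 - 2*-23 = 1
a_10 = 1*1 - 2*-45 = 91
a_11 = 1*91 - 2*1 = 89
So a_11 = 89.

89


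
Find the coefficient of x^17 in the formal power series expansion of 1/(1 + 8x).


Write 1/(1 + c x) = 1/(1 - (-c) x) and apply the geometric-series identity
1/(1 - y) = sum_{k>=0} y^k to get 1/(1 + c x) = sum_{k>=0} (-c)^k x^k.
So the coefficient of x^k is (-c)^k = (-1)^k * c^k.
Here c = 8 and k = 17:
(-8)^17 = -1 * 2251799813685248 = -2251799813685248

-2251799813685248


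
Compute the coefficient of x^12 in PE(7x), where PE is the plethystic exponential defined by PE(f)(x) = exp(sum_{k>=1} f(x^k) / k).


With f(x) = 7x, the exponent is sum_{k>=1} 7 x^k / k = 7 * (-ln(1 - x)). Exponentiating:
PE(7x) = exp(-7 ln(1 - x)) = 1/(1 - x)^7.
By the negative binomial expansion, [x^n] 1/(1 - x)^7 = C(n + 6, 6).
For n = 12: C(18, 6) = 18564.

18564


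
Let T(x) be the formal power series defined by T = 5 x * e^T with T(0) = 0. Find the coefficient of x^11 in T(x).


Apply the Lagrange inversion formula: if T = 5 x * phi(T) with phi(t) = e^t, then
[x^n] T = 5^n * (1/n) [t^(n-1)] phi(t)^n = 5^n * (1/n) [t^(n-1)] e^(n t) = 5^n * (1/n) * n^(n-1) / (n-1)! = 5^n * n^(n-1) / n!.
When c = 1 this is the Cayley count of rooted labeled trees on n vertices, divided by n!.
For n = 11: 5^11 * 11^10 / 11! = 48828125 * 25937424601/39916800 = 4605366583984375/145152.

4605366583984375/145152


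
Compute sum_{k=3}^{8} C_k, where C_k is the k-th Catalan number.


C_3 through C_8: 5, 14, 42, 132, 429, 1430
Sum = 5 + 14 + 42 + 132 + 429 + 1430
= 2052

2052


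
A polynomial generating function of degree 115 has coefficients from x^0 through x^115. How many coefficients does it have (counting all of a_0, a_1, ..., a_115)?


A polynomial of degree 115 takes the form a_0 + a_1 x + ... + a_115 x^115.
The number of coefficients is 115 + 1 = 116.

116


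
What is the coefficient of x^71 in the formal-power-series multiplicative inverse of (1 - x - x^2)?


Let the inverse be f(x) = sum_{k>=0} a_k x^k. From f(x) * (1 - x - x^2) = 1 and matching coefficients:
 x^0: a_0 = 1.
 x^1: a_1 - a_0 = 0, so a_1 = 1.
 x^k (k >= 2): a_k - a_{k-1} - a_{k-2} = 0, i.e. a_k = a_{k-1} + a_{k-2}.
This is the Fibonacci-type recurrence shifted so that a_0 = a_1 = 1.
Iterating: a_0=1, a_1=1, a_2=2, a_3=3, a_4=5, a_5=8, a_6=13, a_7=21, a_8=34, a_9=55, ...
a_71 = 498454011879264.

498454011879264


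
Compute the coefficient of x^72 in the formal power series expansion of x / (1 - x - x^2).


Let f(x) = sum_{k>=0} a_k x^k. Multiplying f(x) * (1 - x - x^2) = x and matching coefficients gives a_0 = 0, a_1 = 1, and a_k = a_{k-1} + a_{k-2} for k >= 2. These are the Fibonacci numbers F_k.
Iterating from F_0 = 0, F_1 = 1:
F_0=0, F_1=1, F_2=1, F_3=2, F_4=3, F_5=5, F_6=8, F_7=13, F_8=21, F_9=34, ...
F_72 = 498454011879264.

498454011879264


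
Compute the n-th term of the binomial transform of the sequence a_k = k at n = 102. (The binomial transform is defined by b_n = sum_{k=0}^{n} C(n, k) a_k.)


With a_k = k, b_n = sum_{k=0}^{n} C(n, k) k. Using k * C(n, k) = n * C(n-1, k-1) gives b_n = n * sum_{k>=1} C(n-1, k-1) = n * 2^(n-1).
For n = 102: 102 * 2^101 = 102 * 2535301200456458802993406410752 = 258600722446558797905327453896704.

258600722446558797905327453896704


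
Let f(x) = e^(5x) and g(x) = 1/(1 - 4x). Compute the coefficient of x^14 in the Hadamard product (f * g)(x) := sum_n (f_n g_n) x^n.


Expanding: f_k = 5^k/k! (from e^(5x)) and g_k = 4^k (from 1/(1 - 4x)). So the Hadamard coefficient (f * g)_k = 5^k 4^k / k! = (20)^k / k!.
For k = 14: 20^14/14! = 1638400000000000000/87178291200 = 32000000000000/1702701.

32000000000000/1702701


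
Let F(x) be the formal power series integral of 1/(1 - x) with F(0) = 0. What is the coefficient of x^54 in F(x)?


1/(1 - x) = sum_{k>=0} x^k. Integrating termwise and using F(0) = 0 gives
F(x) = sum_{k>=0} x^(k+1) / (k+1) = sum_{m>=1} x^m / m = -ln(1 - x).
So the coefficient of x^54 is 1/54 = 1/54.

1/54


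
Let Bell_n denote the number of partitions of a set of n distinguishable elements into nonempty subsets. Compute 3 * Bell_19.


Bell_19 can be computed from the Bell triangle or from Dobinski's identity Bell_n = (1/e) * sum_{k>=0} k^n / k!.
Computing Bell_19 = 5832742205057.
Then 3 * 5832742205057 = 17498226615171.

17498226615171


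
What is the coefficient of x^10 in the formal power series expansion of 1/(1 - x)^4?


The expansion 1/(1 - x)^r = sum_{k>=0} C(k + r - 1, r - 1) x^k follows from the multiset / negative-binomial theorem (or from repeated differentiation of the geometric series).
For r = 4 and k = 10:
C(13, 3) = 6227020800 / (6 * 3628800) = 286.

286


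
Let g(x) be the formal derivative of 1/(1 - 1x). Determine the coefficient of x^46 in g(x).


Differentiate termwise: d/dx sum_{k>=0} 1^k x^k = sum_{k>=1} k 1^k x^(k-1) = sum_{j>=0} (j+1) 1^(j+1) x^j.
Equivalently, d/dx [1/(1 - 1x)] = 1/(1 - 1x)^2.
For j = 46: 47 * 1^47 = 47 * 1 = 47.

47


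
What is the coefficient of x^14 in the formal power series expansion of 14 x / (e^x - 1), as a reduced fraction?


The exponential generating function for Bernoulli numbers is
x / (e^x - 1) = sum_{k>=0} B_k x^k / k!.
So the coefficient of x^14 in 14 x / (e^x - 1) is 14 B_14 / 14!.
Computing: B_14 = 7/6, 14! = 87178291200, giving
14 * 7/6 / 87178291200 = 1/5337446400.

1/5337446400


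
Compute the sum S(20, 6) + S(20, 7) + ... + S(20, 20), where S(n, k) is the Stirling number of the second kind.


By definition, S(n, k) counts partitions of an n-set into exactly k nonempty blocks.
Computing row n = 20 for k = 6..20:
S(20, k): 4306078895384, 11143554045652, 15170932662679, 12011282644725, 5917584964655, 1900842429486, 411016633391, 61068660380, 6302524580, 452329200, 22350954, 741285, 15675, 190, 1
Sum = 50929138898237.

50929138898237


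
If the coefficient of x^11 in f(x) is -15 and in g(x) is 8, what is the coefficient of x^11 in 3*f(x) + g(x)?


Scalar multiplication scales coefficients: 3 * -15 = -45.
Then add the g coefficient: -45 + 8
= -37

-37


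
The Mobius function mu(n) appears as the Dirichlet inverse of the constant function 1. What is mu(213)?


213 = 3 * 71 (all distinct primes).
mu(213) = (-1)^2 = 1

1


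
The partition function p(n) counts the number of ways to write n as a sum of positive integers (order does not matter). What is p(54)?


Using the generating function prod_{k>=1} 1/(1-x^k), we compute p(54).
By dynamic programming over parts 1 through 54:
p(54) = 386155

386155


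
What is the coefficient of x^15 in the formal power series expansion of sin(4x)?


The Maclaurin series is sin(t) = sum_{k>=0} (-1)^k t^(2k+1) / (2k+1)!, so substituting t = 4x, only odd powers of x are nonzero, with coefficient of x^(2k+1) equal to (-1)^k 4^(2k+1) / (2k+1)!.
Write 15 = 2*7 + 1, giving the coefficient (-1)^7 * 4^15 / 15! = -1073741824/1307674368000 = -524288/638512875.

-524288/638512875


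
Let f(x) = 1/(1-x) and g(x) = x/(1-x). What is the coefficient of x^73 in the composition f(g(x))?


First simplify the composition: f(g(x)) = 1/(1 - x/(1-x)) = (1-x)/((1-x) - x) = (1-x)/(1-2x).
Now extract the coefficient. Write (1-x)/(1-2x) = 1/(1-2x) - x/(1-2x).
The coefficient of x^n in 1/(1-2x) is 2^n, and in x/(1-2x) is 2^(n-1) (for n >= 1).
So the coefficient of x^73 is 2^73 - 2^72 = 9444732965739290427392 - 4722366482869645213696 = 4722366482869645213696.

4722366482869645213696


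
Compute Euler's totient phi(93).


phi(n) counts integers in [1, n] coprime to n. Using the multiplicative formula phi(n) = n * prod_{p | n} (1 - 1/p):
93 = 3 * 31, so
phi(93) = 93 * (1 - 1/3) * (1 - 1/31) = 60.

60


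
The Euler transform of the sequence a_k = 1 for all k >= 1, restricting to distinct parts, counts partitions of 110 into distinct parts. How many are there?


Partitions of 110 into distinct parts can be computed via generating function.
Product (1+x)(1+x^2)(1+x^3)...
The coefficient of x^110 = 1004544

1004544


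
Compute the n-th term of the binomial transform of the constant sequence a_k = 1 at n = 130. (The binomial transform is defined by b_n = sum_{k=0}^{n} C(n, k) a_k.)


With a_k = 1 for all k, b_n = sum_{k=0}^{n} C(n, k) = 2^n by the binomial theorem.
For n = 130: 2^130 = 1361129467683753853853498429727072845824.

1361129467683753853853498429727072845824


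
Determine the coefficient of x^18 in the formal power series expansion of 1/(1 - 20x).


The geometric series identity gives 1/(1 - c x) = sum_{k>=0} c^k x^k, so the coefficient of x^k is c^k.
Here c = 20 and k = 18.
Computing: 20^18 = 262144000000000000000000

262144000000000000000000


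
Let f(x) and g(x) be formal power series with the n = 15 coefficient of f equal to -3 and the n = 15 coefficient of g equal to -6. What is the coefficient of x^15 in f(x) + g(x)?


Addition of formal power series is termwise.
The coefficient of x^15 in f + g = -3 + -6
= -9

-9


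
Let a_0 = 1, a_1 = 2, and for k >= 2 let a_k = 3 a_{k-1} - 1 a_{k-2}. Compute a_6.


Iterating the recurrence forward:
a_0 = 1
a_1 = 2
a_2 = 3*2 - 1*1 = 5
a_3 = 3*5 - 1*2 = 13
a_4 = 3*13 - 1*5 = 34
a_5 = 3*34 - 1*13 = 89
a_6 = 3*89 - 1*34 = 233
So a_6 = 233.

233


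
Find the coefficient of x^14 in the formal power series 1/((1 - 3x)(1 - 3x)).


By partial fractions or Cauchy convolution:
The coefficient equals sum_{k=0}^{14} 3^k * 3^(14-k).
= 71744535

71744535


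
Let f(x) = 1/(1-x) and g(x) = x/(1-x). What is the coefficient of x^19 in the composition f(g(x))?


First simplify the composition: f(g(x)) = 1/(1 - x/(1-x)) = (1-x)/((1-x) - x) = (1-x)/(1-2x).
Now extract the coefficient. Write (1-x)/(1-2x) = 1/(1-2x) - x/(1-2x).
The coefficient of x^n in 1/(1-2x) is 2^n, and in x/(1-2x) is 2^(n-1) (for n >= 1).
So the coefficient of x^19 is 2^19 - 2^18 = 524288 - 262144 = 262144.

262144


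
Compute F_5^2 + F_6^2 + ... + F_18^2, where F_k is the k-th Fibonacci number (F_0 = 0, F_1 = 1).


There is a standard identity sum_{k=0}^{N} F_k^2 = F_N * F_{N+1} (proved inductively from the telescoping relation F_k^2 = F_k F_{k+1} - F_{k-1} F_k). Then
sum_{k=5}^{18} F_k^2 = F_18 F_19 - F_4 F_5.
Computing: F_18 = 2584, F_19 = 4181, F_4 = 3, F_5 = 5.
Sum = 2584 * 4181 - 3 * 5 = 10803689.

10803689


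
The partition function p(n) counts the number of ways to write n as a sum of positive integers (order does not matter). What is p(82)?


Using the generating function prod_{k>=1} 1/(1-x^k), we compute p(82).
By dynamic programming over parts 1 through 82:
p(82) = 20506255

20506255


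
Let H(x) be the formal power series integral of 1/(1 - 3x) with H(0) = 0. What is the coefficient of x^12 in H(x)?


1/(1 - 3x) = sum_{k>=0} 3^k x^k. Integrating termwise with H(0) = 0:
H(x) = sum_{k>=0} 3^k x^(k+1) / (k+1) = sum_{m>=1} 3^(m-1) x^m / m.
For m = 12: 3^11/12 = 177147/12 = 59049/4.

59049/4


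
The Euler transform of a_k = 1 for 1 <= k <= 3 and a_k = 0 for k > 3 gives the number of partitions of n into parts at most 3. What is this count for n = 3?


Partitions of 3 into parts at most 3:
Using generating function (1-x)^(-1)(1-x^2)^(-1)(1-x^3)^(-1),
the coefficient of x^3 = 3

3


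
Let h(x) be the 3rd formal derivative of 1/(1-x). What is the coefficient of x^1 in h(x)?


Differentiating 3 times: d^3/dx^3 [1/(1-x)] = 3!/(1-x)^4.
The expansion 1/(1-x)^4 = sum_{k>=0} C(k+3, 3) x^k, so the coefficient of x^n in 3!/(1-x)^4 is 3! * C(n+3, 3).
For n = 1: 6 * C(4, 3) = 6 * 4 = 24

24


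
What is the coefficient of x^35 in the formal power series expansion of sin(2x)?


The Maclaurin series is sin(t) = sum_{k>=0} (-1)^k t^(2k+1) / (2k+1)!, so substituting t = 2x, only odd powers of x are nonzero, with coefficient of x^(2k+1) equal to (-1)^k 2^(2k+1) / (2k+1)!.
Write 35 = 2*17 + 1, giving the coefficient (-1)^17 * 2^35 / 35! = -34359738368/10333147966386144929666651337523200000000 = -8/2405873491984360136479756640625.

-8/2405873491984360136479756640625


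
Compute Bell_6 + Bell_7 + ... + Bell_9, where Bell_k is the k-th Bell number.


Recall Bell_k counts set partitions of a k-set (with Bell_0 = 1 by convention).
Bell_6 through Bell_9: 203, 877, 4140, 21147
Sum = 203 + 877 + 4140 + 21147 = 26367.

26367


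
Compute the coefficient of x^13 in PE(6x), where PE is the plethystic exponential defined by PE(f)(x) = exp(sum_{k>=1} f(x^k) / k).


With f(x) = 6x, the exponent is sum_{k>=1} 6 x^k / k = 6 * (-ln(1 - x)). Exponentiating:
PE(6x) = exp(-6 ln(1 - x)) = 1/(1 - x)^6.
By the negative binomial expansion, [x^n] 1/(1 - x)^6 = C(n + 5, 5).
For n = 13: C(18, 5) = 8568.

8568


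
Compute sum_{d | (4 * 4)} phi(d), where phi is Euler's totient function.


First, 4 * 4 = 16. One classical identity is sum_{d | n} phi(d) = n (each k in [1, n] has a unique gcd with n, and among the k's with gcd(k, n) = n/d there are phi(d) of them). So the sum equals 16. We also verify directly:
Divisors of 16: 1, 2, 4, 8, 16.
phi values: 1, 1, 2, 4, 8.
Sum = 16.

16


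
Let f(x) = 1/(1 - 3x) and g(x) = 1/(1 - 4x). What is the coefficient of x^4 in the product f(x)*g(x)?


The coefficient of x^n in f*g is the Cauchy product: sum_{k=0}^{n} a^k * b^(n-k).
With a=3, b=4, n=4:
sum_{k=0}^{4} 3^k * 4^(4-k)
= 781

781


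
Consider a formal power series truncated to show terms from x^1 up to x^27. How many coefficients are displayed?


From x^1 to x^27 inclusive, the count is 27 - 1 + 1 = 27.

27


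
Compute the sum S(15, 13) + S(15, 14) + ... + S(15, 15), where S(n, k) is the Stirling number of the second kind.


By definition, S(n, k) counts partitions of an n-set into exactly k nonempty blocks.
Computing row n = 15 for k = 13..15:
S(15, k): 4550, 105, 1
Sum = 4656.

4656


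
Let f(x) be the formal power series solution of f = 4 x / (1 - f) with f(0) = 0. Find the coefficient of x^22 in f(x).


Apply Lagrange inversion: f = 4 x * phi(f) with phi(t) = 1/(1 - t), so
[x^n] f = 4^n * (1/n) [t^(n-1)] phi(t)^n = 4^n * (1/n) [t^(n-1)] (1 - t)^(-n) = 4^n * (1/n) C(2n - 2, n - 1) = 4^n * C_{n-1}.
For n = 22: C_21 = C(42, 21) / 22 = 538257874440/22 = 24466267020.
With the 4^22 = 17592186044416 factor, the coefficient is 17592186044416 * 24466267020 = 430415121228199435960320.

430415121228199435960320


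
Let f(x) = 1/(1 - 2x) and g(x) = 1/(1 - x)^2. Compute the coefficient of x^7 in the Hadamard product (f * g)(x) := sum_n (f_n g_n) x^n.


f has coefficients f_k = 2^k. For g = 1/(1 - x)^2 the coefficient is g_k = C(k + 1, 1) = k + 1. The Hadamard coefficient is (f * g)_k = 2^k * (k + 1).
For k = 7: 2^7 * 8 = 128 * 8 = 1024.

1024


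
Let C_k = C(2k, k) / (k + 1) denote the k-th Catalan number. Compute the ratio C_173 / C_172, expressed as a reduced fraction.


Using C_k = (2k)! / (k! (k+1)!), the ratio C_{k+1}/C_k simplifies to
C_{k+1}/C_k = [(2k+2)! / ((k+1)! (k+2)!)] * [k! (k+1)! / (2k)!]
 = (2k+2)(2k+1) / ((k+1)(k+2)) = 2(2k+1) / (k+2).
For k = 172: 2(2*172 + 1) / (172 + 2) = 690/174 = 115/29.

115/29


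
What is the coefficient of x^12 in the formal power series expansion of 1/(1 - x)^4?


The expansion 1/(1 - x)^r = sum_{k>=0} C(k + r - 1, r - 1) x^k follows from the multiset / negative-binomial theorem (or from repeated differentiation of the geometric series).
For r = 4 and k = 12:
C(15, 3) = 1307674368000 / (6 * 479001600) = 455.

455


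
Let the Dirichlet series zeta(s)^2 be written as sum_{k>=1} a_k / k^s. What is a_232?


The Dirichlet convolution of the constant function 1 with itself gives (1 * 1)(k) = sum_{d | k} 1 = d(k), the number of positive divisors of k.
Since zeta(s) = sum_{k>=1} 1/k^s, we have zeta(s)^2 = sum_{k>=1} d(k)/k^s, so a_k = d(k).
For k = 232: the divisors are 1, 2, 4, 8, 29, 58, 116, 232.
Count = 8.

8


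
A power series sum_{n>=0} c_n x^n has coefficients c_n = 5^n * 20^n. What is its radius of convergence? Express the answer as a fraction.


By the root test (Cauchy-Hadamard), the radius is R = 1 / limsup_n |c_n|^(1/n).
Here |c_n|^(1/n) = (5^n * 20^n)^(1/n) = 5 * 20 = 100 for all n.
So R = 1/100 = 1/100.

1/100


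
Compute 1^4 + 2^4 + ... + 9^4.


This power sum has a closed form given by Faulhaber's formula
sum_{k=1}^{m} k^p = (1 / (p + 1)) * sum_{j=0}^{p} C(p + 1, j) B_j m^(p + 1 - j),
but for small m direct computation is fastest:
1 + 16 + 81 + 256 + 625 + 1296 + 2401 + 4096 + 6561 = 15333.

15333


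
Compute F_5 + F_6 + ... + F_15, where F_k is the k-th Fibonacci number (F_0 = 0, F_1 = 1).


Use the identity sum_{k=0}^{N} F_k = F_{N+2} - 1 (which follows from F_{k+2} - F_{k+1} = F_k). Then
sum_{k=5}^{15} F_k = (F_{17} - 1) - (F_{6} - 1) = F_{17} - F_{6}.
Computing: F_{17} = 1597, F_{6} = 8, so
Sum = 1597 - 8 = 1589.

1589


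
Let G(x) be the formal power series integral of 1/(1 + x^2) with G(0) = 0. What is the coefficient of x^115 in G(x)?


1/(1 + x^2) = sum_{j>=0} (-1)^j x^(2j). Integrating termwise with G(0) = 0:
G(x) = sum_{j>=0} (-1)^j x^(2j+1) / (2j+1) = arctan(x).
Only odd powers are nonzero. For x^115 write 115 = 2*57 + 1, giving
(-1)^57 / 115 = -1/115 = -1/115.

-1/115


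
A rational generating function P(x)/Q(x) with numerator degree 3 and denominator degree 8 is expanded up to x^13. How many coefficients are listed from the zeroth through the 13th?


Expanding up to x^13 gives the coefficients for x^0, x^1, ..., x^13.
That is 13 + 1 = 14 coefficients in total.

14


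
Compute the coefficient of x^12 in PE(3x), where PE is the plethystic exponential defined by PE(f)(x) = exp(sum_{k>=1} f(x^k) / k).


With f(x) = 3x, the exponent is sum_{k>=1} 3 x^k / k = 3 * (-ln(1 - x)). Exponentiating:
PE(3x) = exp(-3 ln(1 - x)) = 1/(1 - x)^3.
By the negative binomial expansion, [x^n] 1/(1 - x)^3 = C(n + 2, 2).
For n = 12: C(14, 2) = 91.

91


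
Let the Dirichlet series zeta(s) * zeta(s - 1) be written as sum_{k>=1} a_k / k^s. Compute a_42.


Convolution gives a_k = sum_{d | k} d * 1 = sum_{d | k} d = sigma(k), the sum of positive divisors of k.
For k = 42, the divisors are 1, 2, 3, 6, 7, 14, 21, 42, so
sigma(42) = 1 + 2 + 3 + 6 + 7 + 14 + 21 + 42 = 96.

96


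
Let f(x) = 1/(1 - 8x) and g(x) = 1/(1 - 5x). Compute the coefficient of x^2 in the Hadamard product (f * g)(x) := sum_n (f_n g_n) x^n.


f has coefficients f_k = 8^k and g has coefficients g_k = 5^k, so the Hadamard product has coefficient (f*g)_k = 8^k * 5^k = 40^k.
For k = 2: 40^2 = 1600.

1600


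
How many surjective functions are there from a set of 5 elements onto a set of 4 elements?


By inclusion-exclusion on which target elements are missed, the number of surjections from an n-set onto a k-set is
surj(n, k) = sum_{j=0}^{k} (-1)^j C(k, j) (k - j)^n.
Equivalently surj(n, k) = k! * S(n, k), where S(n, k) is the Stirling number of the second kind.
For n = 5, k = 4:
S(5, 4) = 10, so
surj = 4! * 10 = 24 * 10 = 240.

240


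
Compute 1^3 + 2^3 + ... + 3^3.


This power sum has a closed form given by Faulhaber's formula
sum_{k=1}^{m} k^p = (1 / (p + 1)) * sum_{j=0}^{p} C(p + 1, j) B_j m^(p + 1 - j),
but for small m direct computation is fastest:
1 + 8 + 27 = 36.

36


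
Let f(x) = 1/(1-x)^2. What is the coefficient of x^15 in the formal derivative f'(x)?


Differentiate: d/dx [ 1/(1-x)^r ] = r / (1-x)^(r+1).
Here r = 2, so f'(x) = 2 / (1-x)^3.
The expansion of 1/(1-x)^(r+1) has coefficient of x^n equal to C(n+r, r).
So the coefficient of x^15 in f'(x) is
2 * C(17, 2) = 2 * 136 = 272

272


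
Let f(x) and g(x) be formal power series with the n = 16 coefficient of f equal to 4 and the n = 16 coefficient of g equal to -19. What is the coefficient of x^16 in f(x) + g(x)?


Addition of formal power series is termwise.
The coefficient of x^16 in f + g = 4 + -19
= -15

-15


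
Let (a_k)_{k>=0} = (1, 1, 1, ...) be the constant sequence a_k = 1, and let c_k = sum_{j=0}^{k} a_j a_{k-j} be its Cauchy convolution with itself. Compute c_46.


Since a_j = 1 for all j >= 0, the convolution sum becomes
c_k = sum_{j=0}^{k} 1 * 1 = 1 * (k + 1).
Equivalently, the generating function of (a_k) is 1/(1 - x) and its square is 1/(1 - x)^2 = sum_{k>=0} 1(k + 1) x^k.
For k = 46: 1 * 47 = 47.

47


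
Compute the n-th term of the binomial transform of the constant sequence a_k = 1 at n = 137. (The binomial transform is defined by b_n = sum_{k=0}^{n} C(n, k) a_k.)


With a_k = 1 for all k, b_n = sum_{k=0}^{n} C(n, k) = 2^n by the binomial theorem.
For n = 137: 2^137 = 174224571863520493293247799005065324265472.

174224571863520493293247799005065324265472


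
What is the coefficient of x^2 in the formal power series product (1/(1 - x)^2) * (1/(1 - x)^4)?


Combine the factors: (1/(1 - x)^2) * (1/(1 - x)^4) = 1/(1 - x)^6.
Then use 1/(1 - x)^r = sum_{k>=0} C(k + r - 1, r - 1) x^k with r = 6 and k = 2:
C(7, 5) = 21.

21


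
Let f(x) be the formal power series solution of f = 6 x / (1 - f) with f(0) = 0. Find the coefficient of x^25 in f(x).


Apply Lagrange inversion: f = 6 x * phi(f) with phi(t) = 1/(1 - t), so
[x^n] f = 6^n * (1/n) [t^(n-1)] phi(t)^n = 6^n * (1/n) [t^(n-1)] (1 - t)^(-n) = 6^n * (1/n) C(2n - 2, n - 1) = 6^n * C_{n-1}.
For n = 25: C_24 = C(48, 24) / 25 = 32247603683100/25 = 1289904147324.
With the 6^25 = 28430288029929701376 factor, the coefficient is 28430288029929701376 * 1289904147324 = 36672346439422195245071229517824.

36672346439422195245071229517824
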